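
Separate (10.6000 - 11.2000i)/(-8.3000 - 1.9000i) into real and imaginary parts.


Multiply by conjugate: (10.6000 - 11.2000i)(-8.3000 + 1.9000i) / ((-8.3)^2 + (-1.9)^2)
Numerator real = 10.6*(-8.3) - (11.2)*(-1.9) = -66.7
Numerator imag = -11.2*(-8.3) - 10.6*(-1.9) = 113.1
Denominator = 72.5
Re(z) = -66.7/72.5 = -0.9200
Im(z) = 113.1/72.5 = 1.5600

Re(z) = -0.9200, Im(z) = 1.5600


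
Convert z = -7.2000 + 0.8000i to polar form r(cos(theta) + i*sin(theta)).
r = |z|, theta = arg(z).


r = sqrt(51.84+0.64) = sqrt(52.48) = 7.2443
theta = atan2(0.8, -7.2) = 173.6598 degrees

r = 7.2443, theta = 173.6598 degrees


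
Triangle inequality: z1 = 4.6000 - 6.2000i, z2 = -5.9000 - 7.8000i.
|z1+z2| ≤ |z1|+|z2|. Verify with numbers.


|z1| = sqrt(4.6^2 + (-6.2)^2) = sqrt(59.6) = 7.7201
|z2| = sqrt((-5.9)^2 + (-7.8)^2) = sqrt(95.65) = 9.7801
z1+z2 = -1.3000 - 14.0000i
|z1+z2| = sqrt(197.69) = 14.0602
|z1|+|z2| = 7.7201 + 9.7801 = 17.5002

|z1+z2| = 14.0602 ≤ |z1|+|z2| = 17.5002 (verified)


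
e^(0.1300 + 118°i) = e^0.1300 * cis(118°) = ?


e^0.1300 = 1.1388
cos(118°) = -0.46947
sin(118°) = 0.88295
Real = 1.1388*(-0.46947) = -0.5346
Imag = 1.1388*0.88295 = 1.0055

-0.5346 + 1.0055i


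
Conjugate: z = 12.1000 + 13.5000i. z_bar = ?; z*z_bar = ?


z_bar = 12.1000 - 13.5000i
z*z_bar = 12.1^2 + 13.5^2 = 146.41 + 182.25 = 328.66

z_bar = 12.1000 - 13.5000i, z*z_bar = 328.66


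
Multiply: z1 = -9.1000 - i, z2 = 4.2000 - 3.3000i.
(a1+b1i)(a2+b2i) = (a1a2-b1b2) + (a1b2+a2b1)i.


Real = -9.1*4.2 - (-1)*(-3.3) = -38.22 - 3.3 = -41.52
Imag = -9.1*(-3.3) + 4.2*(-1) = 30.03 - (4.2) = 25.83

-41.5200 + 25.8300i


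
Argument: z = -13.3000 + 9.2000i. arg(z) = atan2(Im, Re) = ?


Re = -13.3, Im = 9.2
arg = atan2(9.2, -13.3) = 145.3273 degrees

arg(z) = 145.3273 degrees


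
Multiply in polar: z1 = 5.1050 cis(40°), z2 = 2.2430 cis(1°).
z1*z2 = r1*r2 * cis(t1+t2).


r = 5.1050 * 2.2430 = 11.4505
theta = 40° + 1° = 41° = 41° (mod 360)

11.4505 cis(41°)


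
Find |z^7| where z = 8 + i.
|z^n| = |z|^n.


|z| = sqrt(64+1) = sqrt(65) = 8.0623
|z^7| = |z|^7 = (sqrt(65))^7 = 65^3 * sqrt(65) = 274625*sqrt(65)

|z^7| = 274625*sqrt(65) ≈ 2214097.5341


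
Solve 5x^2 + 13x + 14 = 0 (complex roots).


disc = 13^2 - 4*5*14 = 169 - 280 = -111
sqrt(|disc|) = sqrt(111) = 10.5357
Real part = -13/(2*5) = -1.3000
Imag part = 10.5357/(2*5) = 1.0536

-1.3000 ± 1.0536i


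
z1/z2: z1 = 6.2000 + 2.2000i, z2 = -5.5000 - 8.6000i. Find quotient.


Conjugate of z2 = -5.5000 + 8.6000i
Numerator: (6.2000 + 2.2000i)(-5.5000 + 8.6000i) = -53.0200 + 41.2200i
Denominator: (-5.5)^2 + (-8.6)^2 = 104.21
Result = (-53.0200 + 41.2200i)/104.21

-0.5088 + 0.3955i


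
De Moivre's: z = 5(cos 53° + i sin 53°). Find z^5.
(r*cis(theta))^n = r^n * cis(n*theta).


r^5 = 5^5 = 3125
n*theta = 5*53° = 265° = 265° (mod 360)
a = 3125*cos(265°) = -272.3617
b = 3125*sin(265°) = -3113.1084

3125 cis(265°) = -272.3617 - 3113.1084i


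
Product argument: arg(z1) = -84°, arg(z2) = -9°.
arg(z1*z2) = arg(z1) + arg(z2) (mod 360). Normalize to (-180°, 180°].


arg(z1*z2) = -84° - 9° = -93°
Normalized to (-180°, 180°]: -93°

-93°


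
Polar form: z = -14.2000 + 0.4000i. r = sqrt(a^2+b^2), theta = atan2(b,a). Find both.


r = sqrt(201.64+0.16) = sqrt(201.8) = 14.2056
theta = atan2(0.4, -14.2) = 178.3865 degrees

r = 14.2056, theta = 178.3865 degrees


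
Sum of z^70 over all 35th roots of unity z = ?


The roots are w_k = w^k with w = e^(2*pi*i/35), and (w^k)^70 = (w^70)^k.
So S = 1 + u + u^2 + ... + u^(34) with u = w^70.
70 = 2*35 + 0, so 70 is a multiple of 35 and u = (w^35)^2 = 1.
Every one of the 35 terms equals 1: S = 35

S = 35


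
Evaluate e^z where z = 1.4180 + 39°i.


e^1.4180 = 4.12885
cos(39°) = 0.77715
sin(39°) = 0.62932
Real = 4.12885*0.77715 = 3.2087
Imag = 4.12885*0.62932 = 2.5984

3.2087 + 2.5984i


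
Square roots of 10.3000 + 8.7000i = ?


|z| = sqrt(106.09+75.69) = 13.4826
sqrt((|z|+a)/2) = sqrt((13.4826+10.3)/2) = sqrt(11.8913) = 3.4484
sqrt((|z|-a)/2) = sqrt((13.4826-10.3)/2) = sqrt(1.5913) = 1.2615

±(3.4484 + 1.2615i) i.e. 3.4484 + 1.2615i and -3.4484 - 1.2615i


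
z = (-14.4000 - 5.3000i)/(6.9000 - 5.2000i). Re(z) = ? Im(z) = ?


Multiply by conjugate: (-14.4000 - 5.3000i)(6.9000 + 5.2000i) / (6.9^2 + (-5.2)^2)
Numerator real = -14.4*6.9 - (5.3)*(-5.2) = -71.8
Numerator imag = -5.3*6.9 - (-14.4)*(-5.2) = -111.45
Denominator = 74.65
Re(z) = -71.8/74.65 = -0.9618
Im(z) = -111.45/74.65 = -1.4930

Re(z) = -0.9618, Im(z) = -1.4930


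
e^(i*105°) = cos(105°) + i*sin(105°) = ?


cos(105°) = -0.2588
sin(105°) = 0.9659

e^(i*105°) = -0.2588 + 0.9659i


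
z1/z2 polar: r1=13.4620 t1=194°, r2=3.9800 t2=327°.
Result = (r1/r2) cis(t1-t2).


r = 13.4620 / 3.9800 = 3.3824
theta = 194° - 327° = -133° = 227° (mod 360)

3.3824 cis(227°)


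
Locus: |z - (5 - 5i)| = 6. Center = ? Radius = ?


|z - z0| = r is a circle with center z0 and radius r.
Center = (5, -5), radius = 6

Circle with center (5, -5) and radius 6


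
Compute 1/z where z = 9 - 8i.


|z|^2 = 81+64 = 145
1/z = (9 + 8i)/145

1/z = 0.0621 + 0.0552i


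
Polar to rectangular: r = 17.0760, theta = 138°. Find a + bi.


a = 17.0760*cos(138°) = 17.0760*(-0.74314) = -12.6899
b = 17.0760*sin(138°) = 17.0760*0.66913 = 11.4261

-12.6899 + 11.4261i


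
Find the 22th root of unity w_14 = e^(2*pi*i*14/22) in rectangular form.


Angle = 360*14/22 = 229.0909°
a = cos(229.0909°) = -0.6549
b = sin(229.0909°) = -0.7557

-0.6549 - 0.7557i


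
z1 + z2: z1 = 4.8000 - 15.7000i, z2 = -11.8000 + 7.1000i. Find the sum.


Real: 4.8 - 11.8 = -7
Imag: -15.7 + 7.1 = -8.6

-7.0000 - 8.6000i


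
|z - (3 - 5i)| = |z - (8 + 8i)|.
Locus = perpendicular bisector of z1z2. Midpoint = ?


Equal distances means the locus is the perpendicular bisector of z1 and z2.
Midpoint = ((3+8)/2, (-5+8)/2) = (5.5000, 1.5000)

Perpendicular bisector through (5.5000, 1.5000)


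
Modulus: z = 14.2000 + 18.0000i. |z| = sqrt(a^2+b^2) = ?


|z| = sqrt(14.2^2 + 18^2) = sqrt(201.64 + 324) = sqrt(525.64) = 22.9268

|z| = 22.9268


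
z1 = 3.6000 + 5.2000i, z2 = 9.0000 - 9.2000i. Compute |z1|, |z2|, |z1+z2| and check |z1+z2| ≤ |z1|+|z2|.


|z1| = sqrt(3.6^2 + 5.2^2) = sqrt(40) = 6.3246
|z2| = sqrt(9^2 + (-9.2)^2) = sqrt(165.64) = 12.8701
z1+z2 = 12.6000 - 4.0000i
|z1+z2| = sqrt(174.76) = 13.2197
|z1|+|z2| = 6.3246 + 12.8701 = 19.1947

|z1+z2| = 13.2197 ≤ |z1|+|z2| = 19.1947 (verified)


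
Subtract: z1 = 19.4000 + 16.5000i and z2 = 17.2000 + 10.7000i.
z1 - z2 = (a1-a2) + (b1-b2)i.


Real: 19.4 - 17.2 = 2.2
Imag: 16.5 - 10.7 = 5.8

2.2000 + 5.8000i


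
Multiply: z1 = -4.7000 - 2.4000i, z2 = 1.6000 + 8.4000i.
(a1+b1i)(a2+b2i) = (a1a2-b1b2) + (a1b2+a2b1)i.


Real = -4.7*1.6 - (-2.4)*8.4 = -7.52 - (-20.16) = 12.64
Imag = -4.7*8.4 + 1.6*(-2.4) = -39.48 - (3.84) = -43.32

12.6400 - 43.3200i


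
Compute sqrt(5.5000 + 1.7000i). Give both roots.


|z| = sqrt(30.25+2.89) = 5.7567
sqrt((|z|+a)/2) = sqrt((5.7567+5.5)/2) = sqrt(5.6284) = 2.3724
sqrt((|z|-a)/2) = sqrt((5.7567-5.5)/2) = sqrt(0.1284) = 0.3583

±(2.3724 + 0.3583i) i.e. 2.3724 + 0.3583i and -2.3724 - 0.3583i


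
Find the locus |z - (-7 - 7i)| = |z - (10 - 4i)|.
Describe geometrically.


Equal distances means the locus is the perpendicular bisector of z1 and z2.
Midpoint = ((-7+10)/2, (-7+(-4))/2) = (1.5000, -5.5000)

Perpendicular bisector through (1.5000, -5.5000)


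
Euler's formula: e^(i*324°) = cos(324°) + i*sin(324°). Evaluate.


cos(324°) = 0.8090
sin(324°) = -0.5878

e^(i*324°) = 0.8090 - 0.5878i


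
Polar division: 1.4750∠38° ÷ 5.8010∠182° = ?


r = 1.4750 / 5.8010 = 0.2543
theta = 38° - 182° = -144° = 216° (mod 360)

0.2543 cis(216°)


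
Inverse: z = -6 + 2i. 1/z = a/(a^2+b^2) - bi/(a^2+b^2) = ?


|z|^2 = 36+4 = 40
1/z = (-6 - 2i)/40

1/z = -0.1500 - 0.0500i


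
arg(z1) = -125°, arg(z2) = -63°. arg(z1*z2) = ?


arg(z1*z2) = -125° - 63° = -188°
Normalized to (-180°, 180°]: 172°

172°


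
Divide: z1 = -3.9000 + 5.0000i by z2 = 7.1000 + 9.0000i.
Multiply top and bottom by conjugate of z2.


Conjugate of z2 = 7.1000 - 9.0000i
Numerator: (-3.9000 + 5.0000i)(7.1000 - 9.0000i) = 17.3100 + 70.6000i
Denominator: 7.1^2 + 9^2 = 131.41
Result = (17.3100 + 70.6000i)/131.41

0.1317 + 0.5372i


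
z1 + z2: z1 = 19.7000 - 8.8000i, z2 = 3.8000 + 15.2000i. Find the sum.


Real: 19.7 + 3.8 = 23.5
Imag: -8.8 + 15.2 = 6.4

23.5000 + 6.4000i


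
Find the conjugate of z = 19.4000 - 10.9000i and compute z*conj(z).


z_bar = 19.4000 + 10.9000i
z*z_bar = 19.4^2 + (-10.9)^2 = 376.36 + 118.81 = 495.17

z_bar = 19.4000 + 10.9000i, z*z_bar = 495.17


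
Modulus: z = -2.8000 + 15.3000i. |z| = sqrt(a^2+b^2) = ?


|z| = sqrt((-2.8)^2 + 15.3^2) = sqrt(7.84 + 234.09) = sqrt(241.93) = 15.5541

|z| = 15.5541


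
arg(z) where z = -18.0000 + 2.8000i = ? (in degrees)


Re = -18, Im = 2.8
arg = atan2(2.8, -18) = 171.1582 degrees

arg(z) = 171.1582 degrees


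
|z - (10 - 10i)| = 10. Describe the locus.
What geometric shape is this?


|z - z0| = r is a circle with center z0 and radius r.
Center = (10, -10), radius = 10

Circle with center (10, -10) and radius 10


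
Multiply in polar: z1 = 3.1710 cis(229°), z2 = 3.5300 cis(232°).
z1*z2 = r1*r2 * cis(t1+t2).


r = 3.1710 * 3.5300 = 11.1936
theta = 229° + 232° = 461° = 101° (mod 360)

11.1936 cis(101°)


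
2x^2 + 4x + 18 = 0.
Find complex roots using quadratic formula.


disc = 4^2 - 4*2*18 = 16 - 144 = -128
sqrt(|disc|) = sqrt(128) = 11.3137
Real part = -4/(2*2) = -1.0000
Imag part = 11.3137/(2*2) = 2.8284

-1.0000 ± 2.8284i


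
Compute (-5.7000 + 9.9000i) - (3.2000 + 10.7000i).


Real: -5.7 - 3.2 = -8.9
Imag: 9.9 - 10.7 = -0.8

-8.9000 - 0.8000i


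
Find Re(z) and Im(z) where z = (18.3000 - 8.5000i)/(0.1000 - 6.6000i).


Multiply by conjugate: (18.3000 - 8.5000i)(0.1000 + 6.6000i) / (0.1^2 + (-6.6)^2)
Numerator real = 18.3*0.1 - (8.5)*(-6.6) = 57.93
Numerator imag = -8.5*0.1 - 18.3*(-6.6) = 119.93
Denominator = 43.57
Re(z) = 57.93/43.57 = 1.3296
Im(z) = 119.93/43.57 = 2.7526

Re(z) = 1.3296, Im(z) = 2.7526


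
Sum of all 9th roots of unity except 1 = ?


With w = e^(2*pi*i/9), all 9 of the 9th roots of unity w^0 = 1, w, ..., w^(8) sum to 0: 1 + w + ... + w^(8) = (1 - w^9)/(1 - w) = 0 since w^9 = 1, w ≠ 1.
Removing the root 1: w + w^2 + ... + w^(8) = 0 - 1 = -1

Sum = -1


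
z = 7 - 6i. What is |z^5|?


|z| = sqrt(49+36) = sqrt(85) = 9.2195
|z^5| = |z|^5 = (sqrt(85))^5 = 85^2 * sqrt(85) = 7225*sqrt(85)

|z^5| = 7225*sqrt(85) ≈ 66611.2087


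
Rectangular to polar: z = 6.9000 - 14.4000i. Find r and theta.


r = sqrt(47.61+207.36) = sqrt(254.97) = 15.9678
theta = atan2(-14.4, 6.9) = -64.3978 degrees

r = 15.9678, theta = -64.3978 degrees


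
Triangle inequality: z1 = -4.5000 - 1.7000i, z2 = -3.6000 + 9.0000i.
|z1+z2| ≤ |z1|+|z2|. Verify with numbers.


|z1| = sqrt((-4.5)^2 + (-1.7)^2) = sqrt(23.14) = 4.8104
|z2| = sqrt((-3.6)^2 + 9^2) = sqrt(93.96) = 9.6933
z1+z2 = -8.1000 + 7.3000i
|z1+z2| = sqrt(118.9) = 10.9041
|z1|+|z2| = 4.8104 + 9.6933 = 14.5037

|z1+z2| = 10.9041 ≤ |z1|+|z2| = 14.5037 (verified)


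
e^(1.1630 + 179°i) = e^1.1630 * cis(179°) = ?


e^1.1630 = 3.1995
cos(179°) = -0.99985
sin(179°) = 0.01745
Real = 3.1995*(-0.99985) = -3.1990
Imag = 3.1995*0.01745 = 0.0558

-3.1990 + 0.0558i


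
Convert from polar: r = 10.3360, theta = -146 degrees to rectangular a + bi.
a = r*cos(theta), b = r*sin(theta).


a = 10.3360*cos(-146°) = 10.3360*(-0.829038) = -8.5689
b = 10.3360*sin(-146°) = 10.3360*(-0.55919) = -5.7798

-8.5689 - 5.7798i


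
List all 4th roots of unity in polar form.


The 4th roots of unity are cis(360k/4°) for k=0..3
Angle step = 360/4 = 90°
Primitive root: cis(90°)
Primitive root = 0 + 1.0000i

4 roots at angles: 0°, 90°, 180°, 270°


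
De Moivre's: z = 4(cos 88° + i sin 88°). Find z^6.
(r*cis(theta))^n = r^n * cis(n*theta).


r^6 = 4^6 = 4096
n*theta = 6*88° = 528° = 168° (mod 360)
a = 4096*cos(168°) = -4006.4926
b = 4096*sin(168°) = 851.6063

4096 cis(168°) = -4006.4926 + 851.6063i


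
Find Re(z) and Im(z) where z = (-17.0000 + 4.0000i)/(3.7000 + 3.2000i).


Multiply by conjugate: (-17.0000 + 4.0000i)(3.7000 - 3.2000i) / (3.7^2 + 3.2^2)
Numerator real = -17*3.7 + 4*3.2 = -50.1
Numerator imag = 4*3.7 - (-17)*3.2 = 69.2
Denominator = 23.93
Re(z) = -50.1/23.93 = -2.0936
Im(z) = 69.2/23.93 = 2.8918

Re(z) = -2.0936, Im(z) = 2.8918


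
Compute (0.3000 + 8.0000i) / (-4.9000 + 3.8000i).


Conjugate of z2 = -4.9000 - 3.8000i
Numerator: (0.3000 + 8.0000i)(-4.9000 - 3.8000i) = 28.9300 - 40.3400i
Denominator: (-4.9)^2 + 3.8^2 = 38.45
Result = (28.9300 - 40.3400i)/38.45

0.7524 - 1.0492i


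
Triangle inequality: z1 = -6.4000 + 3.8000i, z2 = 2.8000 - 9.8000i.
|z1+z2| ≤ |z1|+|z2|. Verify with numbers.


|z1| = sqrt((-6.4)^2 + 3.8^2) = sqrt(55.4) = 7.4431
|z2| = sqrt(2.8^2 + (-9.8)^2) = sqrt(103.88) = 10.1922
z1+z2 = -3.6000 - 6.0000i
|z1+z2| = sqrt(48.96) = 6.9971
|z1|+|z2| = 7.4431 + 10.1922 = 17.6353

|z1+z2| = 6.9971 ≤ |z1|+|z2| = 17.6353 (verified)


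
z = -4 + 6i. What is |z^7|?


|z| = sqrt(16+36) = sqrt(52) = 7.2111
|z^7| = |z|^7 = (sqrt(52))^7 = 52^3 * sqrt(52) = 140608*sqrt(52)

|z^7| = 140608*sqrt(52) ≈ 1013938.7075


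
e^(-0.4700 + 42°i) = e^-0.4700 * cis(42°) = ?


e^-0.4700 = 0.6250
cos(42°) = 0.74314
sin(42°) = 0.6691
Real = 0.6250*0.74314 = 0.4645
Imag = 0.6250*0.6691 = 0.4182

0.4645 + 0.4182i


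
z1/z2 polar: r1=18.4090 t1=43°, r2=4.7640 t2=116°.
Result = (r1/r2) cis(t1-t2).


r = 18.4090 / 4.7640 = 3.8642
theta = 43° - 116° = -73° = 287° (mod 360)

3.8642 cis(287°)


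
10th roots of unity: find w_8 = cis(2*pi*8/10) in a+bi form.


Angle = 360*8/10 = 288°
a = cos(288°) = 0.3090
b = sin(288°) = -0.9511

0.3090 - 0.9511i


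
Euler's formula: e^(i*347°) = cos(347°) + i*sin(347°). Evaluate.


cos(347°) = 0.9744
sin(347°) = -0.2250

e^(i*347°) = 0.9744 - 0.2250i


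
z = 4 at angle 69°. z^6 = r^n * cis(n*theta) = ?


r^6 = 4^6 = 4096
n*theta = 6*69° = 414° = 54° (mod 360)
a = 4096*cos(54°) = 2407.5684
b = 4096*sin(54°) = 3313.7336

4096 cis(54°) = 2407.5684 + 3313.7336i


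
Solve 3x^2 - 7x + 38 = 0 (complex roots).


disc = (-7)^2 - 4*3*38 = 49 - 456 = -407
sqrt(|disc|) = sqrt(407) = 20.1742
Real part = 7/(2*3) = 1.1667
Imag part = 20.1742/(2*3) = 3.3624

1.1667 ± 3.3624i


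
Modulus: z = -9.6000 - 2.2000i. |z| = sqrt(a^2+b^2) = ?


|z| = sqrt((-9.6)^2 + (-2.2)^2) = sqrt(92.16 + 4.84) = sqrt(97) = 9.8489

|z| = 9.8489


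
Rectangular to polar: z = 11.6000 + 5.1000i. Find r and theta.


r = sqrt(134.56+26.01) = sqrt(160.57) = 12.6716
theta = atan2(5.1, 11.6) = 23.7329 degrees

r = 12.6716, theta = 23.7329 degrees


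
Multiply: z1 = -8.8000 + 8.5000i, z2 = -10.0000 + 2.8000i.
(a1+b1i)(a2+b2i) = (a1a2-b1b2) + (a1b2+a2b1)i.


Real = -8.8*(-10) - 8.5*2.8 = 88 - 23.8 = 64.2
Imag = -8.8*2.8 - (10)*8.5 = -24.64 - (85) = -109.64

64.2000 - 109.6400i


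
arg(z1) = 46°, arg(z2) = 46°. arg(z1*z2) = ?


arg(z1*z2) = 46° + 46° = 92°
Normalized to (-180°, 180°]: 92°

92°


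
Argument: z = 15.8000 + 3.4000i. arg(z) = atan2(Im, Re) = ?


Re = 15.8, Im = 3.4
arg = atan2(3.4, 15.8) = 12.1443 degrees

arg(z) = 12.1443 degrees


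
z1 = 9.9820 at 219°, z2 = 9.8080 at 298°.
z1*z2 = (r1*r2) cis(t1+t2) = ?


r = 9.9820 * 9.8080 = 97.9035
theta = 219° + 298° = 517° = 157° (mod 360)

97.9035 cis(157°)


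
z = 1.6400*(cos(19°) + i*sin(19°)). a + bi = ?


a = 1.6400*cos(19°) = 1.6400*0.94552 = 1.5507
b = 1.6400*sin(19°) = 1.6400*0.32557 = 0.5339

1.5507 + 0.5339i


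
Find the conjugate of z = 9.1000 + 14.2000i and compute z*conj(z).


z_bar = 9.1000 - 14.2000i
z*z_bar = 9.1^2 + 14.2^2 = 82.81 + 201.64 = 284.45

z_bar = 9.1000 - 14.2000i, z*z_bar = 284.45


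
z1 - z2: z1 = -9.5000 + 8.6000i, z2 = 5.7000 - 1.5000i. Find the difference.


Real: -9.5 - 5.7 = -15.2
Imag: 8.6 + 1.5 = 10.1

-15.2000 + 10.1000i


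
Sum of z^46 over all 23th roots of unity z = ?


The roots are w_k = w^k with w = e^(2*pi*i/23), and (w^k)^46 = (w^46)^k.
So S = 1 + u + u^2 + ... + u^(22) with u = w^46.
46 = 2*23 + 0, so 46 is a multiple of 23 and u = (w^23)^2 = 1.
Every one of the 23 terms equals 1: S = 23

S = 23


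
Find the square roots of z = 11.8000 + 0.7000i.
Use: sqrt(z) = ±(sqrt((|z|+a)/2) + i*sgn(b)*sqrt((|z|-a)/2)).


|z| = sqrt(139.24+0.49) = 11.8207
sqrt((|z|+a)/2) = sqrt((11.8207+11.8)/2) = sqrt(11.8104) = 3.4366
sqrt((|z|-a)/2) = sqrt((11.8207-11.8)/2) = sqrt(0.0104) = 0.1018

±(3.4366 + 0.1018i) i.e. 3.4366 + 0.1018i and -3.4366 - 0.1018i


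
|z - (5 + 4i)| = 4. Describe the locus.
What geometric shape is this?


|z - z0| = r is a circle with center z0 and radius r.
Center = (5, 4), radius = 4

Circle with center (5, 4) and radius 4


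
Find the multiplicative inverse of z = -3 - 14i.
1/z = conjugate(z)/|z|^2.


|z|^2 = 9+196 = 205
1/z = (-3 + 14i)/205

1/z = -0.0146 + 0.0683i


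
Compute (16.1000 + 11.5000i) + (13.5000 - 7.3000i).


Real: 16.1 + 13.5 = 29.6
Imag: 11.5 - 7.3 = 4.2

29.6000 + 4.2000i


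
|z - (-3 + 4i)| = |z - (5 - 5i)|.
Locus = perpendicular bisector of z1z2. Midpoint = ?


Equal distances means the locus is the perpendicular bisector of z1 and z2.
Midpoint = ((-3+5)/2, (4+(-5))/2) = (1.0000, -0.5000)

Perpendicular bisector through (1.0000, -0.5000)


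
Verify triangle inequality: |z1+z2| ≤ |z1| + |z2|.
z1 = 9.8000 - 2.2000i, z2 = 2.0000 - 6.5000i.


|z1| = sqrt(9.8^2 + (-2.2)^2) = sqrt(100.88) = 10.0439
|z2| = sqrt(2^2 + (-6.5)^2) = sqrt(46.25) = 6.8007
z1+z2 = 11.8000 - 8.7000i
|z1+z2| = sqrt(214.93) = 14.6605
|z1|+|z2| = 10.0439 + 6.8007 = 16.8446

|z1+z2| = 14.6605 ≤ |z1|+|z2| = 16.8446 (verified)


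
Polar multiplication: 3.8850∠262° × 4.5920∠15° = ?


r = 3.8850 * 4.5920 = 17.8399
theta = 262° + 15° = 277° = 277° (mod 360)

17.8399 cis(277°)


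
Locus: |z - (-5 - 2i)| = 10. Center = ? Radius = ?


|z - z0| = r is a circle with center z0 and radius r.
Center = (-5, -2), radius = 10

Circle with center (-5, -2) and radius 10


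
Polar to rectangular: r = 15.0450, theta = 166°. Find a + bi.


a = 15.0450*cos(166°) = 15.0450*(-0.970296) = -14.5981
b = 15.0450*sin(166°) = 15.0450*0.24192 = 3.6397

-14.5981 + 3.6397i


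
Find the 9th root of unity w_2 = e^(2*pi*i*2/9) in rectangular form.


Angle = 360*2/9 = 80°
a = cos(80°) = 0.1736
b = sin(80°) = 0.9848

0.1736 + 0.9848i


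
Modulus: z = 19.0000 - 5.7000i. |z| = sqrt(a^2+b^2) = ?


|z| = sqrt(19^2 + (-5.7)^2) = sqrt(361 + 32.49) = sqrt(393.49) = 19.8366

|z| = 19.8366


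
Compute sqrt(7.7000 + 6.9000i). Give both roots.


|z| = sqrt(59.29+47.61) = 10.3392
sqrt((|z|+a)/2) = sqrt((10.3392+7.7)/2) = sqrt(9.0196) = 3.0033
sqrt((|z|-a)/2) = sqrt((10.3392-7.7)/2) = sqrt(1.3196) = 1.1487

±(3.0033 + 1.1487i) i.e. 3.0033 + 1.1487i and -3.0033 - 1.1487i


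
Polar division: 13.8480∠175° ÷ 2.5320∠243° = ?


r = 13.8480 / 2.5320 = 5.4692
theta = 175° - 243° = -68° = 292° (mod 360)

5.4692 cis(292°)


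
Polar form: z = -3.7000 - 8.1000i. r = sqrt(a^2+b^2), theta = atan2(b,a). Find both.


r = sqrt(13.69+65.61) = sqrt(79.3) = 8.9051
theta = atan2(-8.1, -3.7) = -114.5505 degrees

r = 8.9051, theta = -114.5505 degrees


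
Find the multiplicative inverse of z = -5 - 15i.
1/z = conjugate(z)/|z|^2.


|z|^2 = 25+225 = 250
1/z = (-5 + 15i)/250

1/z = -0.0200 + 0.0600i


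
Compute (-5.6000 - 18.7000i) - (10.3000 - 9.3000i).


Real: -5.6 - 10.3 = -15.9
Imag: -18.7 + 9.3 = -9.4

-15.9000 - 9.4000i


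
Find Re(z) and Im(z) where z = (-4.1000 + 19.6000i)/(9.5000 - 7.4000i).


Multiply by conjugate: (-4.1000 + 19.6000i)(9.5000 + 7.4000i) / (9.5^2 + (-7.4)^2)
Numerator real = -4.1*9.5 + 19.6*(-7.4) = -183.99
Numerator imag = 19.6*9.5 - (-4.1)*(-7.4) = 155.86
Denominator = 145.01
Re(z) = -183.99/145.01 = -1.2688
Im(z) = 155.86/145.01 = 1.0748

Re(z) = -1.2688, Im(z) = 1.0748


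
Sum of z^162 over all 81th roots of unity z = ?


The roots are w_k = w^k with w = e^(2*pi*i/81), and (w^k)^162 = (w^162)^k.
So S = 1 + u + u^2 + ... + u^(80) with u = w^162.
162 = 2*81 + 0, so 162 is a multiple of 81 and u = (w^81)^2 = 1.
Every one of the 81 terms equals 1: S = 81

S = 81


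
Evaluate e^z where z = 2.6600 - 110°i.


e^2.6600 = 14.2963
cos(-110°) = -0.34202
sin(-110°) = -0.93969
Real = 14.2963*(-0.34202) = -4.8896
Imag = 14.2963*(-0.93969) = -13.4341

-4.8896 - 13.4341i


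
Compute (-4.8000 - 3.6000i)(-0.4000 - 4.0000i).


Real = -4.8*(-0.4) - (-3.6)*(-4) = 1.92 - 14.4 = -12.48
Imag = -4.8*(-4) - (0.4)*(-3.6) = 19.2 + 1.44 = 20.64

-12.4800 + 20.6400i


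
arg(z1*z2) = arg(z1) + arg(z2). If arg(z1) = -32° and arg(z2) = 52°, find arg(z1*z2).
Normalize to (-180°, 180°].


arg(z1*z2) = -32° + 52° = 20°
Normalized to (-180°, 180°]: 20°

20°


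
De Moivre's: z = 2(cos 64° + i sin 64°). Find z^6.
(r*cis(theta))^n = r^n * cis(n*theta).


r^6 = 2^6 = 64
n*theta = 6*64° = 384° = 24° (mod 360)
a = 64*cos(24°) = 58.4669
b = 64*sin(24°) = 26.0311

64 cis(24°) = 58.4669 + 26.0311i


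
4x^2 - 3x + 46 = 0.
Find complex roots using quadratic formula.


disc = (-3)^2 - 4*4*46 = 9 - 736 = -727
sqrt(|disc|) = sqrt(727) = 26.9629
Real part = 3/(2*4) = 0.3750
Imag part = 26.9629/(2*4) = 3.3704

0.3750 ± 3.3704i


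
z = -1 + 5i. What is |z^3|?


|z| = sqrt(1+25) = sqrt(26) = 5.0990
|z^3| = |z|^3 = (sqrt(26))^3 = 26*sqrt(26)

|z^3| = 26*sqrt(26) ≈ 132.5745


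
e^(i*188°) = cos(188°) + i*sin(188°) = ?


cos(188°) = -0.9903
sin(188°) = -0.1392

e^(i*188°) = -0.9903 - 0.1392i


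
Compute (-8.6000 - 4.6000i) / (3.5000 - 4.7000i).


Conjugate of z2 = 3.5000 + 4.7000i
Numerator: (-8.6000 - 4.6000i)(3.5000 + 4.7000i) = -8.4800 - 56.5200i
Denominator: 3.5^2 + (-4.7)^2 = 34.34
Result = (-8.4800 - 56.5200i)/34.34

-0.2469 - 1.6459i


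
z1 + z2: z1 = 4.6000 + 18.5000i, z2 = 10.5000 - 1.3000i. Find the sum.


Real: 4.6 + 10.5 = 15.1
Imag: 18.5 - 1.3 = 17.2

15.1000 + 17.2000i


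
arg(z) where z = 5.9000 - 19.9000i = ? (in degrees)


Re = 5.9, Im = -19.9
arg = atan2(-19.9, 5.9) = -73.4858 degrees

arg(z) = -73.4858 degrees


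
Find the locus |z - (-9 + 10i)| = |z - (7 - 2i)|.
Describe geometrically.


Equal distances means the locus is the perpendicular bisector of z1 and z2.
Midpoint = ((-9+7)/2, (10+(-2))/2) = (-1.0000, 4.0000)

Perpendicular bisector through (-1.0000, 4.0000)


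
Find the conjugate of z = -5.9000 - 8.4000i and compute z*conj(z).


z_bar = -5.9000 + 8.4000i
z*z_bar = (-5.9)^2 + (-8.4)^2 = 34.81 + 70.56 = 105.37

z_bar = -5.9000 + 8.4000i, z*z_bar = 105.37


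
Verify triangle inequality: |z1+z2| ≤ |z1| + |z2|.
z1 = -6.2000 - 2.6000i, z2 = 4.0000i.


|z1| = sqrt((-6.2)^2 + (-2.6)^2) = sqrt(45.2) = 6.7231
|z2| = sqrt(0^2 + 4^2) = sqrt(16) = 4.0000
z1+z2 = -6.2000 + 1.4000i
|z1+z2| = sqrt(40.4) = 6.3561
|z1|+|z2| = 6.7231 + 4.0000 = 10.7231

|z1+z2| = 6.3561 ≤ |z1|+|z2| = 10.7231 (verified)


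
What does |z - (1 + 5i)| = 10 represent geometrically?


|z - z0| = r is a circle with center z0 and radius r.
Center = (1, 5), radius = 10

Circle with center (1, 5) and radius 10


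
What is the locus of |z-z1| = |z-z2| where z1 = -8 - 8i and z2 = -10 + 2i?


Equal distances means the locus is the perpendicular bisector of z1 and z2.
Midpoint = ((-8+(-10))/2, (-8+2)/2) = (-9.0000, -3.0000)

Perpendicular bisector through (-9.0000, -3.0000)


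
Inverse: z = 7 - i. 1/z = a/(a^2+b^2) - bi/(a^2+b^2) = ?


|z|^2 = 49+1 = 50
1/z = (7 + 1i)/50

1/z = 0.1400 + 0.0200i


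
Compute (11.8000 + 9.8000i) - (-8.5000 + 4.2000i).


Real: 11.8 + 8.5 = 20.3
Imag: 9.8 - 4.2 = 5.6

20.3000 + 5.6000i


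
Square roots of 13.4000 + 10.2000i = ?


|z| = sqrt(179.56+104.04) = 16.8404
sqrt((|z|+a)/2) = sqrt((16.8404+13.4)/2) = sqrt(15.1202) = 3.8885
sqrt((|z|-a)/2) = sqrt((16.8404-13.4)/2) = sqrt(1.7202) = 1.3116

±(3.8885 + 1.3116i) i.e. 3.8885 + 1.3116i and -3.8885 - 1.3116i


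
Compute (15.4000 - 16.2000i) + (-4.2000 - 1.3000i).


Real: 15.4 - 4.2 = 11.2
Imag: -16.2 - 1.3 = -17.5

11.2000 - 17.5000i


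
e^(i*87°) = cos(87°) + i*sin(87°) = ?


cos(87°) = 0.0523
sin(87°) = 0.9986

e^(i*87°) = 0.0523 + 0.9986i


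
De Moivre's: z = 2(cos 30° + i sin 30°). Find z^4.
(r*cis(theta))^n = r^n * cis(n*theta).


r^4 = 2^4 = 16
n*theta = 4*30° = 120° = 120° (mod 360)
a = 16*cos(120°) = -8.0000
b = 16*sin(120°) = 13.8564

16 cis(120°) = -8.0000 + 13.8564i


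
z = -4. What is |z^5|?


|z| = sqrt(16+0) = sqrt(16) = 4
|z^5| = |z|^5 = 4^5 = 1024

|z^5| = 1024


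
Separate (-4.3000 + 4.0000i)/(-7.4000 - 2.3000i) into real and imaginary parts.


Multiply by conjugate: (-4.3000 + 4.0000i)(-7.4000 + 2.3000i) / ((-7.4)^2 + (-2.3)^2)
Numerator real = -4.3*(-7.4) + 4*(-2.3) = 22.62
Numerator imag = 4*(-7.4) - (-4.3)*(-2.3) = -39.49
Denominator = 60.05
Re(z) = 22.62/60.05 = 0.3767
Im(z) = -39.49/60.05 = -0.6576

Re(z) = 0.3767, Im(z) = -0.6576


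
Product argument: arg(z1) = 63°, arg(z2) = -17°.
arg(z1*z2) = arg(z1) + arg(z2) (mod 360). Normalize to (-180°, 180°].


arg(z1*z2) = 63° - 17° = 46°
Normalized to (-180°, 180°]: 46°

46°


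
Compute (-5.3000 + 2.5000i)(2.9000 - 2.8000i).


Real = -5.3*2.9 - 2.5*(-2.8) = -15.37 - (-7) = -8.37
Imag = -5.3*(-2.8) + 2.9*2.5 = 14.84 + 7.25 = 22.09

-8.3700 + 22.0900i


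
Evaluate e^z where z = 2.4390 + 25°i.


e^2.4390 = 11.4616
cos(25°) = 0.906308
sin(25°) = 0.42262
Real = 11.4616*0.906308 = 10.3877
Imag = 11.4616*0.42262 = 4.8439

10.3877 + 4.8439i


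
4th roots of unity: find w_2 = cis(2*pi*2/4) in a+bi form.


Angle = 360*2/4 = 180°
a = cos(180°) = -1.0000
b = sin(180°) = 0

-1.0000 + 0i


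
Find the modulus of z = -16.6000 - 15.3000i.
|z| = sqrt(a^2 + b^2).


|z| = sqrt((-16.6)^2 + (-15.3)^2) = sqrt(275.56 + 234.09) = sqrt(509.65) = 22.5754

|z| = 22.5754


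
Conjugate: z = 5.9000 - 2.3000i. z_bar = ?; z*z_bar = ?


z_bar = 5.9000 + 2.3000i
z*z_bar = 5.9^2 + (-2.3)^2 = 34.81 + 5.29 = 40.1

z_bar = 5.9000 + 2.3000i, z*z_bar = 40.1


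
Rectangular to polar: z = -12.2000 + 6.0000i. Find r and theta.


r = sqrt(148.84+36) = sqrt(184.84) = 13.5956
theta = atan2(6, -12.2) = 153.8119 degrees

r = 13.5956, theta = 153.8119 degrees


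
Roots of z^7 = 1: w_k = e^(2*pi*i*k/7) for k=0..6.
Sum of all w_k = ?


The sum of all 7th roots of unity is 0.
Geometric series: (1 - w^7)/(1 - w) = (1-1)/(1-w) = 0 since w^7 = 1, w ≠ 1.
Alternatively: coefficient of z^6 in z^7 - 1 is 0.

0


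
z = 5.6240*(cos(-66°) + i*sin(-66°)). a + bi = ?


a = 5.6240*cos(-66°) = 5.6240*0.40674 = 2.2875
b = 5.6240*sin(-66°) = 5.6240*(-0.91355) = -5.1378

2.2875 - 5.1378i


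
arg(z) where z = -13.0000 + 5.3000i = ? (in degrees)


Re = -13, Im = 5.3
arg = atan2(5.3, -13) = 157.8197 degrees

arg(z) = 157.8197 degrees


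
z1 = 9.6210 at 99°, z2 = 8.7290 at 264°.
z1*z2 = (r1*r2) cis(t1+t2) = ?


r = 9.6210 * 8.7290 = 83.9817
theta = 99° + 264° = 363° = 3° (mod 360)

83.9817 cis(3°)


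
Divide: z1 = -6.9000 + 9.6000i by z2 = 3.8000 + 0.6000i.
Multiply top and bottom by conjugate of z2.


Conjugate of z2 = 3.8000 - 0.6000i
Numerator: (-6.9000 + 9.6000i)(3.8000 - 0.6000i) = -20.4600 + 40.6200i
Denominator: 3.8^2 + 0.6^2 = 14.8
Result = (-20.4600 + 40.6200i)/14.8

-1.3824 + 2.7446i


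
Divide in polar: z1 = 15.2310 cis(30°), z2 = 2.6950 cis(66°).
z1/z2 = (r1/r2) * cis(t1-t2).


r = 15.2310 / 2.6950 = 5.6516
theta = 30° - 66° = -36° = 324° (mod 360)

5.6516 cis(324°)


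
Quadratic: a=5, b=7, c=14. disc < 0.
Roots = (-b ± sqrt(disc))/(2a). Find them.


disc = 7^2 - 4*5*14 = 49 - 280 = -231
sqrt(|disc|) = sqrt(231) = 15.1987
Real part = -7/(2*5) = -0.7000
Imag part = 15.1987/(2*5) = 1.5199

-0.7000 ± 1.5199i


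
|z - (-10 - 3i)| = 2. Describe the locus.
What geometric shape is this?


|z - z0| = r is a circle with center z0 and radius r.
Center = (-10, -3), radius = 2

Circle with center (-10, -3) and radius 2


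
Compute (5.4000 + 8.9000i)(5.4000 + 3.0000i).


Real = 5.4*5.4 - 8.9*3 = 29.16 - 26.7 = 2.46
Imag = 5.4*3 + 5.4*8.9 = 16.2 + 48.06 = 64.26

2.4600 + 64.2600i


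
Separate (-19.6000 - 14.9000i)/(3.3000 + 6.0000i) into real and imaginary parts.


Multiply by conjugate: (-19.6000 - 14.9000i)(3.3000 - 6.0000i) / (3.3^2 + 6^2)
Numerator real = -19.6*3.3 - (14.9)*6 = -154.08
Numerator imag = -14.9*3.3 - (-19.6)*6 = 68.43
Denominator = 46.89
Re(z) = -154.08/46.89 = -3.2860
Im(z) = 68.43/46.89 = 1.4594

Re(z) = -3.2860, Im(z) = 1.4594


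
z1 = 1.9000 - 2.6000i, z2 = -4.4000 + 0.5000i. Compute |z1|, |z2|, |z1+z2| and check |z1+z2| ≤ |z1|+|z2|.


|z1| = sqrt(1.9^2 + (-2.6)^2) = sqrt(10.37) = 3.2202
|z2| = sqrt((-4.4)^2 + 0.5^2) = sqrt(19.61) = 4.4283
z1+z2 = -2.5000 - 2.1000i
|z1+z2| = sqrt(10.66) = 3.2650
|z1|+|z2| = 3.2202 + 4.4283 = 7.6485

|z1+z2| = 3.2650 ≤ |z1|+|z2| = 7.6485 (verified)


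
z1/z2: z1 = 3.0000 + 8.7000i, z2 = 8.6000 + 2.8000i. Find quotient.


Conjugate of z2 = 8.6000 - 2.8000i
Numerator: (3.0000 + 8.7000i)(8.6000 - 2.8000i) = 50.1600 + 66.4200i
Denominator: 8.6^2 + 2.8^2 = 81.8
Result = (50.1600 + 66.4200i)/81.8

0.6132 + 0.8120i


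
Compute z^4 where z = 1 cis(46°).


r^4 = 1^4 = 1
n*theta = 4*46° = 184° = 184° (mod 360)
a = 1*cos(184°) = -0.9976
b = 1*sin(184°) = -0.0698

1 cis(184°) = -0.9976 - 0.0698i


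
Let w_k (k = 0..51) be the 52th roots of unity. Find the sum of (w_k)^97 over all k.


The roots are w_k = w^k with w = e^(2*pi*i/52), and (w^k)^97 = (w^97)^k.
So S = 1 + u + u^2 + ... + u^(51) with u = w^97.
97 = 1*52 + 45, so 97 is not a multiple of 52: u = (w^52)^1 * w^45 = w^45 ≠ 1 (w is a primitive 52th root), while u^52 = (w^52)^97 = 1.
Geometric series: S = (1 - u^52)/(1 - u) = (1 - 1)/(1 - u) = 0

S = 0


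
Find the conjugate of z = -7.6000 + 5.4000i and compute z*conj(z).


z_bar = -7.6000 - 5.4000i
z*z_bar = (-7.6)^2 + 5.4^2 = 57.76 + 29.16 = 86.92

z_bar = -7.6000 - 5.4000i, z*z_bar = 86.92


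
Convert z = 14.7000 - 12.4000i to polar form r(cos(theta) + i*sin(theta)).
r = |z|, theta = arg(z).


r = sqrt(216.09+153.76) = sqrt(369.85) = 19.2315
theta = atan2(-12.4, 14.7) = -40.1489 degrees

r = 19.2315, theta = -40.1489 degrees


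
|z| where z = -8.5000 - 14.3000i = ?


|z| = sqrt((-8.5)^2 + (-14.3)^2) = sqrt(72.25 + 204.49) = sqrt(276.74) = 16.6355

|z| = 16.6355


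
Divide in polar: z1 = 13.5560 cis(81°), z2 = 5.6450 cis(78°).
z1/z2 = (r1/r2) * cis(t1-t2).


r = 13.5560 / 5.6450 = 2.4014
theta = 81° - 78° = 3° = 3° (mod 360)

2.4014 cis(3°)


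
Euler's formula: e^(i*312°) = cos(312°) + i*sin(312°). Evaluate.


cos(312°) = 0.6691
sin(312°) = -0.7431

e^(i*312°) = 0.6691 - 0.7431i


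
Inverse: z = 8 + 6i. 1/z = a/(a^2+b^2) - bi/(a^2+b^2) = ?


|z|^2 = 64+36 = 100
1/z = (8 - 6i)/100

1/z = 0.0800 - 0.0600i


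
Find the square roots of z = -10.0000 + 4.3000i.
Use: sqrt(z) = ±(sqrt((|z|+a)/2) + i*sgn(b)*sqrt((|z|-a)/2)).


|z| = sqrt(100+18.49) = 10.8853
sqrt((|z|+a)/2) = sqrt((10.8853+(-10))/2) = sqrt(0.4427) = 0.6653
sqrt((|z|-a)/2) = sqrt((10.8853-(-10))/2) = sqrt(10.4427) = 3.2315

±(0.6653 + 3.2315i) i.e. 0.6653 + 3.2315i and -0.6653 - 3.2315i


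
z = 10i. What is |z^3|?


|z| = sqrt(0+100) = sqrt(100) = 10
|z^3| = |z|^3 = 10^3 = 1000

|z^3| = 1000


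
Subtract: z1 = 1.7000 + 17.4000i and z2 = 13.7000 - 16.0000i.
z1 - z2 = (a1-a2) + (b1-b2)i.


Real: 1.7 - 13.7 = -12
Imag: 17.4 + 16 = 33.4

-12.0000 + 33.4000i


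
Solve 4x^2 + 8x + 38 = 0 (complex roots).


disc = 8^2 - 4*4*38 = 64 - 608 = -544
sqrt(|disc|) = sqrt(544) = 23.3238
Real part = -8/(2*4) = -1.0000
Imag part = 23.3238/(2*4) = 2.9155

-1.0000 ± 2.9155i


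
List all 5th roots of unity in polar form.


The 5th roots of unity are cis(360k/5°) for k=0..4
Angle step = 360/5 = 72°
Primitive root: cis(72°)
Primitive root = 0.3090 + 0.9511i

5 roots at angles: 0°, 72°, 144°, 216°, 288°


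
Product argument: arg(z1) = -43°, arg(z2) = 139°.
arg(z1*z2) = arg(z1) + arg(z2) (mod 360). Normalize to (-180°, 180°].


arg(z1*z2) = -43° + 139° = 96°
Normalized to (-180°, 180°]: 96°

96°


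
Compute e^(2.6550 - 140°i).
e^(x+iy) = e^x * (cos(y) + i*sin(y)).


e^2.6550 = 14.22499
cos(-140°) = -0.766044
sin(-140°) = -0.6427876
Real = 14.22499*(-0.766044) = -10.8970
Imag = 14.22499*(-0.6427876) = -9.1436

-10.8970 - 9.1436i


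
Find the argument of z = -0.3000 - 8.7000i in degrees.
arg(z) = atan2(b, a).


Re = -0.3, Im = -8.7
arg = atan2(-8.7, -0.3) = -91.9749 degrees

arg(z) = -91.9749 degrees


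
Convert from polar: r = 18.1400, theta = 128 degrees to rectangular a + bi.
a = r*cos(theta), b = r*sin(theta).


a = 18.1400*cos(128°) = 18.1400*(-0.61566) = -11.1681
b = 18.1400*sin(128°) = 18.1400*0.78801 = 14.2945

-11.1681 + 14.2945i


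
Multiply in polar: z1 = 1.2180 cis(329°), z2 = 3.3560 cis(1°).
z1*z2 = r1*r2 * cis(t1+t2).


r = 1.2180 * 3.3560 = 4.0876
theta = 329° + 1° = 330° = 330° (mod 360)

4.0876 cis(330°)


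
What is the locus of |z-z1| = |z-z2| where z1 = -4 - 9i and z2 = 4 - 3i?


Equal distances means the locus is the perpendicular bisector of z1 and z2.
Midpoint = ((-4+4)/2, (-9+(-3))/2) = (0, -6.0000)

Perpendicular bisector through (0, -6.0000)


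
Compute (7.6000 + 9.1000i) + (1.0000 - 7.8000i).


Real: 7.6 + 1 = 8.6
Imag: 9.1 - 7.8 = 1.3

8.6000 + 1.3000i


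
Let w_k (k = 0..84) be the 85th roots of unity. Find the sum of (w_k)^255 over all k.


The roots are w_k = w^k with w = e^(2*pi*i/85), and (w^k)^255 = (w^255)^k.
So S = 1 + u + u^2 + ... + u^(84) with u = w^255.
255 = 3*85 + 0, so 255 is a multiple of 85 and u = (w^85)^3 = 1.
Every one of the 85 terms equals 1: S = 85

S = 85


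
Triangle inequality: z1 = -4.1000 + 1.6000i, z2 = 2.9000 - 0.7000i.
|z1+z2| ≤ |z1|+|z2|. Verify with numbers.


|z1| = sqrt((-4.1)^2 + 1.6^2) = sqrt(19.37) = 4.4011
|z2| = sqrt(2.9^2 + (-0.7)^2) = sqrt(8.9) = 2.9833
z1+z2 = -1.2000 + 0.9000i
|z1+z2| = sqrt(2.25) = 1.5000
|z1|+|z2| = 4.4011 + 2.9833 = 7.3844

|z1+z2| = 1.5000 ≤ |z1|+|z2| = 7.3844 (verified)


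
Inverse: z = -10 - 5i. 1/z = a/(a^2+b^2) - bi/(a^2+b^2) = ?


|z|^2 = 100+25 = 125
1/z = (-10 + 5i)/125

1/z = -0.0800 + 0.0400i


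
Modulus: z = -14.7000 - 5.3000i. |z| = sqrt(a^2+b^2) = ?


|z| = sqrt((-14.7)^2 + (-5.3)^2) = sqrt(216.09 + 28.09) = sqrt(244.18) = 15.6263

|z| = 15.6263


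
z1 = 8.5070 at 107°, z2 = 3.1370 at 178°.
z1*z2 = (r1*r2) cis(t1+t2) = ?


r = 8.5070 * 3.1370 = 26.6865
theta = 107° + 178° = 285° = 285° (mod 360)

26.6865 cis(285°)


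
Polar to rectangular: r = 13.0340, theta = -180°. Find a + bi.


a = 13.0340*cos(-180°) = 13.0340*(-1) = -13.0340
b = 13.0340*sin(-180°) = 13.0340*0 = 0

-13.0340 + 0i


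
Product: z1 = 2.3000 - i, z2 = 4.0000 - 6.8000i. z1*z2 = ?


Real = 2.3*4 - (-1)*(-6.8) = 9.2 - 6.8 = 2.4
Imag = 2.3*(-6.8) + 4*(-1) = -15.64 - (4) = -19.64

2.4000 - 19.6400i


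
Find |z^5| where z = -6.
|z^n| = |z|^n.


|z| = sqrt(36+0) = sqrt(36) = 6
|z^5| = |z|^5 = 6^5 = 7776

|z^5| = 7776


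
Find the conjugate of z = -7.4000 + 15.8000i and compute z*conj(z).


z_bar = -7.4000 - 15.8000i
z*z_bar = (-7.4)^2 + 15.8^2 = 54.76 + 249.64 = 304.4

z_bar = -7.4000 - 15.8000i, z*z_bar = 304.4


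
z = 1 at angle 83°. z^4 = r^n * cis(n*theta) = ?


r^4 = 1^4 = 1
n*theta = 4*83° = 332° = 332° (mod 360)
a = 1*cos(332°) = 0.8829
b = 1*sin(332°) = -0.4695

1 cis(332°) = 0.8829 - 0.4695i


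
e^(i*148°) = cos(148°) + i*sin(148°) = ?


cos(148°) = -0.8480
sin(148°) = 0.5299

e^(i*148°) = -0.8480 + 0.5299i


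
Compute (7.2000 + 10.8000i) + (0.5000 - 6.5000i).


Real: 7.2 + 0.5 = 7.7
Imag: 10.8 - 6.5 = 4.3

7.7000 + 4.3000i


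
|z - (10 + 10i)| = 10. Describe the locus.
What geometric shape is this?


|z - z0| = r is a circle with center z0 and radius r.
Center = (10, 10), radius = 10

Circle with center (10, 10) and radius 10


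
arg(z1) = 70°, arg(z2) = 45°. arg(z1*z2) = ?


arg(z1*z2) = 70° + 45° = 115°
Normalized to (-180°, 180°]: 115°

115°


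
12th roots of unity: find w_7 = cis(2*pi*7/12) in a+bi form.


Angle = 360*7/12 = 210°
a = cos(210°) = -0.8660
b = sin(210°) = -0.5000

-0.8660 - 0.5000i


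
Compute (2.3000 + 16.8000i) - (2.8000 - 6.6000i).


Real: 2.3 - 2.8 = -0.5
Imag: 16.8 + 6.6 = 23.4

-0.5000 + 23.4000i


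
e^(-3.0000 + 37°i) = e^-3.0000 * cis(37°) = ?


e^-3.0000 = 0.0498
cos(37°) = 0.7986
sin(37°) = 0.6018
Real = 0.0498*0.7986 = 0.0398
Imag = 0.0498*0.6018 = 0.0300

0.0398 + 0.0300i


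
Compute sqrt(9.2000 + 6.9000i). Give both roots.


|z| = sqrt(84.64+47.61) = 11.5000
sqrt((|z|+a)/2) = sqrt((11.5000+9.2)/2) = sqrt(10.3500) = 3.2171
sqrt((|z|-a)/2) = sqrt((11.5000-9.2)/2) = sqrt(1.1500) = 1.0724

±(3.2171 + 1.0724i) i.e. 3.2171 + 1.0724i and -3.2171 - 1.0724i


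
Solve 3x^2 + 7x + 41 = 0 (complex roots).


disc = 7^2 - 4*3*41 = 49 - 492 = -443
sqrt(|disc|) = sqrt(443) = 21.0476
Real part = -7/(2*3) = -1.1667
Imag part = 21.0476/(2*3) = 3.5079

-1.1667 ± 3.5079i


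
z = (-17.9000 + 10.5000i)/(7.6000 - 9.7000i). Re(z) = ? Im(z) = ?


Multiply by conjugate: (-17.9000 + 10.5000i)(7.6000 + 9.7000i) / (7.6^2 + (-9.7)^2)
Numerator real = -17.9*7.6 + 10.5*(-9.7) = -237.89
Numerator imag = 10.5*7.6 - (-17.9)*(-9.7) = -93.83
Denominator = 151.85
Re(z) = -237.89/151.85 = -1.5666
Im(z) = -93.83/151.85 = -0.6179

Re(z) = -1.5666, Im(z) = -0.6179


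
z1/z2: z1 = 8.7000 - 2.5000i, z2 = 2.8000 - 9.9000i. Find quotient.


Conjugate of z2 = 2.8000 + 9.9000i
Numerator: (8.7000 - 2.5000i)(2.8000 + 9.9000i) = 49.1100 + 79.1300i
Denominator: 2.8^2 + (-9.9)^2 = 105.85
Result = (49.1100 + 79.1300i)/105.85

0.4640 + 0.7476i


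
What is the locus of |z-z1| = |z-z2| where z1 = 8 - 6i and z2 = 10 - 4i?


Equal distances means the locus is the perpendicular bisector of z1 and z2.
Midpoint = ((8+10)/2, (-6+(-4))/2) = (9.0000, -5.0000)

Perpendicular bisector through (9.0000, -5.0000)


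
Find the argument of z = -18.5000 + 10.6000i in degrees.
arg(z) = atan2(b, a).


Re = -18.5, Im = 10.6
arg = atan2(10.6, -18.5) = 150.1885 degrees

arg(z) = 150.1885 degrees


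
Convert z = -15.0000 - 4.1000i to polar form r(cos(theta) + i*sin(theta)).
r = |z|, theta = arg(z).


r = sqrt(225+16.81) = sqrt(241.81) = 15.5502
theta = atan2(-4.1, -15) = -164.7126 degrees

r = 15.5502, theta = -164.7126 degrees


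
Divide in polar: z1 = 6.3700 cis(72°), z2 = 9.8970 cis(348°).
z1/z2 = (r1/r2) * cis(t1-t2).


r = 6.3700 / 9.8970 = 0.6436
theta = 72° - 348° = -276° = 84° (mod 360)

0.6436 cis(84°)


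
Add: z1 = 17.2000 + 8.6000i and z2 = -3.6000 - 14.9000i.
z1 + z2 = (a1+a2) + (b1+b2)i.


Real: 17.2 - 3.6 = 13.6
Imag: 8.6 - 14.9 = -6.3

13.6000 - 6.3000i


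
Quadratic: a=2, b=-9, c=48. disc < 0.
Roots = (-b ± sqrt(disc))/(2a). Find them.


disc = (-9)^2 - 4*2*48 = 81 - 384 = -303
sqrt(|disc|) = sqrt(303) = 17.4069
Real part = 9/(2*2) = 2.2500
Imag part = 17.4069/(2*2) = 4.3517

2.2500 ± 4.3517i


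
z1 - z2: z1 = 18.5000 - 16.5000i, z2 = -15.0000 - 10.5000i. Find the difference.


Real: 18.5 + 15 = 33.5
Imag: -16.5 + 10.5 = -6

33.5000 - 6.0000i
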